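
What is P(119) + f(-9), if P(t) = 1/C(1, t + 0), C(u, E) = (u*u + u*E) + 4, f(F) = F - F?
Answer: 1/124 ≈ 0.0080645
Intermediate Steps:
f(F) = 0
C(u, E) = 4 + u² + E*u (C(u, E) = (u² + E*u) + 4 = 4 + u² + E*u)
P(t) = 1/(5 + t) (P(t) = 1/(4 + 1² + (t + 0)*1) = 1/(4 + 1 + t*1) = 1/(4 + 1 + t) = 1/(5 + t))
P(119) + f(-9) = 1/(5 + 119) + 0 = 1/124 + 0 = 1/124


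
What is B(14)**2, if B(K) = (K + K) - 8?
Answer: 400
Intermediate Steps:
B(K) = -8 + 2*K (B(K) = 2*K - 8 = -8 + 2*K)
B(14)**2 = (-8 + 2*14)**2 = (-8 + 28)**2 = 20**2 = 400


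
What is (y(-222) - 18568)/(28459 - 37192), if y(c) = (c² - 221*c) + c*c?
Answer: -129062/8733 ≈ -14.779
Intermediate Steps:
y(c) = -221*c + 2*c² (y(c) = (c² - 221*c) + c² = -221*c + 2*c²)
(y(-222) - 18568)/(28459 - 37192) = (-222*(-221 + 2*(-222)) - 18568)/(28459 - 37192) = (-222*(-221 - 444) - 18568)/(-8733) = (-222*(-665) - 18568)*(-1/8733) = (147630 - 18568)*(-1/8733) = 129062*(-1/8733) = -129062/8733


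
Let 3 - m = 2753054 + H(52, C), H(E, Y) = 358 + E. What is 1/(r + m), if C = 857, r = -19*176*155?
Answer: -1/3271781 ≈ -3.0564e-7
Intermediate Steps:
r = -518320 (r = -3344*155 = -518320)
m = -2753461 (m = 3 - (2753054 + (358 + 52)) = 3 - (2753054 + 410) = 3 - 1*2753464 = 3 - 2753464 = -2753461)
1/(r + m) = 1/(-518320 - 2753461) = 1/(-3271781) = -1/3271781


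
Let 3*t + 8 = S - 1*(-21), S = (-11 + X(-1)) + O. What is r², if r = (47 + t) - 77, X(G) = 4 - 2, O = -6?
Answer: 8464/9 ≈ 940.44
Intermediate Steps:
X(G) = 2
S = -15 (S = (-11 + 2) - 6 = -9 - 6 = -15)
t = -⅔ (t = -8/3 + (-15 - 1*(-21))/3 = -8/3 + (-15 + 21)/3 = -8/3 + (⅓)*6 = -8/3 + 2 = -⅔ ≈ -0.66667)
r = -92/3 (r = (47 - ⅔) - 77 = 139/3 - 77 = -92/3 ≈ -30.667)
r² = (-92/3)² = 8464/9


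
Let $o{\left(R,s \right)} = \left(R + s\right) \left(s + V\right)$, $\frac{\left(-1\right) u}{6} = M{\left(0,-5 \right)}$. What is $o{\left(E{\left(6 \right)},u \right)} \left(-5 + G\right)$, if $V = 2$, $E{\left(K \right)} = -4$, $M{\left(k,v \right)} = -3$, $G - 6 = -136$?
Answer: $-37800$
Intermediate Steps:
$G = -130$ ($G = 6 - 136 = -130$)
$u = 18$ ($u = \left(-6\right) \left(-3\right) = 18$)
$o{\left(R,s \right)} = \left(2 + s\right) \left(R + s\right)$ ($o{\left(R,s \right)} = \left(R + s\right) \left(s + 2\right) = \left(R + s\right) \left(2 + s\right) = \left(2 + s\right) \left(R + s\right)$)
$o{\left(E{\left(6 \right)},u \right)} \left(-5 + G\right) = \left(18^{2} + 2 \left(-4\right) + 2 \cdot 18 - 72\right) \left(-5 - 130\right) = \left(324 - 8 + 36 - 72\right) \left(-135\right) = 280 \left(-135\right) = -37800$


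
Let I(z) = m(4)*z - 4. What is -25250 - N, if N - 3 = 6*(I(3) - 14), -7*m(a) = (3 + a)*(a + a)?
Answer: -25001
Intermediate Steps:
m(a) = -2*a*(3 + a)/7 (m(a) = -(3 + a)*(a + a)/7 = -(3 + a)*2*a/7 = -2*a*(3 + a)/7)
I(z) = -4 - 8*z (I(z) = (-2/7*4*(3 + 4))*z - 4 = (-2/7*4*7)*z - 4 = -8*z - 4 = -4 - 8*z)
N = -249 (N = 3 + 6*((-4 - 8*3) - 14) = 3 + 6*((-4 - 24) - 14) = 3 + 6*(-28 - 14) = 3 + 6*(-42) = 3 - 252 = -249)
-25250 - N = -25250 - 1*(-249) = -25250 + 249 = -25001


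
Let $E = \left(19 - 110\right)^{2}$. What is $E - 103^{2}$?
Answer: $-2328$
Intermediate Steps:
$E = 8281$ ($E = \left(-91\right)^{2} = 8281$)
$E - 103^{2} = 8281 - 103^{2} = 8281 - 10609 = -2328$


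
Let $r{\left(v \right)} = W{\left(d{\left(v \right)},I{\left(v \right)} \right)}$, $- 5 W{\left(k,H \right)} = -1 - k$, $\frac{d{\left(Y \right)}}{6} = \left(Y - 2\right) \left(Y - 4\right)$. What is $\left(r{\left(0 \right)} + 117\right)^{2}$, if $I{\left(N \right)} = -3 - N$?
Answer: $\frac{401956}{25} \approx 16078.0$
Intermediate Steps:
$d{\left(Y \right)} = 6 \left(-4 + Y\right) \left(-2 + Y\right)$ ($d{\left(Y \right)} = 6 \left(Y - 2\right) \left(Y - 4\right) = 6 \left(-2 + Y\right) \left(-4 + Y\right) = 6 \left(-4 + Y\right) \left(-2 + Y\right)$)
$W{\left(k,H \right)} = \frac{1}{5} + \frac{k}{5}$ ($W{\left(k,H \right)} = - \frac{-1 - k}{5} = \frac{1}{5} + \frac{k}{5}$)
$r{\left(v \right)} = \frac{49}{5} - \frac{36 v}{5} + \frac{6 v^{2}}{5}$ ($r{\left(v \right)} = \frac{1}{5} + \frac{48 - 36 v + 6 v^{2}}{5} = \frac{1}{5} + \left(\frac{48}{5} - \frac{36 v}{5} + \frac{6 v^{2}}{5}\right) = \frac{49}{5} - \frac{36 v}{5} + \frac{6 v^{2}}{5}$)
$\left(r{\left(0 \right)} + 117\right)^{2} = \left(\left(\frac{49}{5} - 0 + \frac{6 \cdot 0^{2}}{5}\right) + 117\right)^{2} = \left(\left(\frac{49}{5} + 0 + \frac{6}{5} \cdot 0\right) + 117\right)^{2} = \left(\left(\frac{49}{5} + 0 + 0\right) + 117\right)^{2} = \left(\frac{49}{5} + 117\right)^{2} = \left(\frac{634}{5}\right)^{2} = \frac{401956}{25}$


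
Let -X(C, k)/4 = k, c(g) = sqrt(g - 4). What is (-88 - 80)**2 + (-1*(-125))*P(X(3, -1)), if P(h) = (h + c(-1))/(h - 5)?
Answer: 27724 - 125*I*sqrt(5) ≈ 27724.0 - 279.51*I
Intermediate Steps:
c(g) = sqrt(-4 + g)
X(C, k) = -4*k
P(h) = (h + I*sqrt(5))/(-5 + h) (P(h) = (h + sqrt(-4 - 1))/(h - 5) = (h + sqrt(-5))/(-5 + h) = (h + I*sqrt(5))/(-5 + h))
(-88 - 80)**2 + (-1*(-125))*P(X(3, -1)) = (-88 - 80)**2 + (-1*(-125))*((-4*(-1) + I*sqrt(5))/(-5 - 4*(-1))) = (-168)**2 + 125*((4 + I*sqrt(5))/(-5 + 4)) = 28224 + 125*((4 + I*sqrt(5))/(-1)) = 28224 + 125*(-(4 + I*sqrt(5))) = 28224 + 125*(-4 - I*sqrt(5)) = 28224 + (-500 - 125*I*sqrt(5)) = 27724 - 125*I*sqrt(5)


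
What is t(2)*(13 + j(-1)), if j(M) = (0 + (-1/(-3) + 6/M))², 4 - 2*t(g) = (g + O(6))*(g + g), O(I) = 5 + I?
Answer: -3248/3 ≈ -1082.7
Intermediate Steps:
t(g) = 2 - g*(11 + g) (t(g) = 2 - (g + (5 + 6))*(g + g)/2 = 2 - (g + 11)*2*g/2 = 2 - (11 + g)*2*g/2 = 2 - g*(11 + g))
j(M) = (⅓ + 6/M)² (j(M) = (0 + (-1*(-⅓) + 6/M))² = (0 + (⅓ + 6/M))² = (⅓ + 6/M)²)
t(2)*(13 + j(-1)) = (2 - 1*2² - 11*2)*(13 + (⅑)*(18 - 1)²/(-1)²) = (2 - 1*4 - 22)*(13 + (⅑)*1*17²) = (2 - 4 - 22)*(13 + (⅑)*1*289) = -24*(13 + 289/9) = -24*406/9 = -3248/3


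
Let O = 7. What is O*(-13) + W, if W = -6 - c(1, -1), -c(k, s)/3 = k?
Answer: -94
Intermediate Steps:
c(k, s) = -3*k
W = -3 (W = -6 - (-3) = -6 - 1*(-3) = -6 + 3 = -3)
O*(-13) + W = 7*(-13) - 3 = -91 - 3 = -94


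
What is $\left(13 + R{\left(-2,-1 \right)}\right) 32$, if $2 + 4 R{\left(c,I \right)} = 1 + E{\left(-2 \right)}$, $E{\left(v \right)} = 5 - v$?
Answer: $464$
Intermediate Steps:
$R{\left(c,I \right)} = \frac{3}{2}$ ($R{\left(c,I \right)} = - \frac{1}{2} + \frac{1 + \left(5 - -2\right)}{4} = - \frac{1}{2} + \frac{1 + \left(5 + 2\right)}{4} = - \frac{1}{2} + \frac{1 + 7}{4} = - \frac{1}{2} + \frac{1}{4} \cdot 8 = - \frac{1}{2} + 2 = \frac{3}{2}$)
$\left(13 + R{\left(-2,-1 \right)}\right) 32 = \left(13 + \frac{3}{2}\right) 32 = \frac{29}{2} \cdot 32 = 464$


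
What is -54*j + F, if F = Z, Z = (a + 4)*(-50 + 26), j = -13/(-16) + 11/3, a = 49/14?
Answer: -3375/8 ≈ -421.88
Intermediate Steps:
a = 7/2 (a = 49*(1/14) = 7/2 ≈ 3.5000)
j = 215/48 (j = -13*(-1/16) + 11*(⅓) = 13/16 + 11/3 = 215/48 ≈ 4.4792)
Z = -180 (Z = (7/2 + 4)*(-50 + 26) = (15/2)*(-24) = -180)
F = -180
-54*j + F = -54*215/48 - 180 = -18*215/16 - 180 = -1935/8 - 180 = -3375/8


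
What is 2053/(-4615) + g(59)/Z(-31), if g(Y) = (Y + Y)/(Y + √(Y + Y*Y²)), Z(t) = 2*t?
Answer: -217577704/489711495 - √205438/106113 ≈ -0.44857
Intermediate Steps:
g(Y) = 2*Y/(Y + √(Y + Y³)) (g(Y) = (2*Y)/(Y + √(Y + Y³)) = 2*Y/(Y + √(Y + Y³)))
2053/(-4615) + g(59)/Z(-31) = 2053/(-4615) + (2*59/(59 + √(59 + 59³)))/((2*(-31))) = 2053*(-1/4615) + (2*59/(59 + √(59 + 205379)))/(-62) = -2053/4615 + (2*59/(59 + √205438))*(-1/62) = -2053/4615 + (118/(59 + √205438))*(-1/62) = -2053/4615 - 59/(31*(59 + √205438))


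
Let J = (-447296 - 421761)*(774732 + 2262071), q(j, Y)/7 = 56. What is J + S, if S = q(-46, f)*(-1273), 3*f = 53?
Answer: -2639155403787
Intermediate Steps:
f = 53/3 (f = (⅓)*53 = 53/3 ≈ 17.667)
q(j, Y) = 392 (q(j, Y) = 7*56 = 392)
S = -499016 (S = 392*(-1273) = -499016)
J = -2639154904771 (J = -869057*3036803 = -2639154904771)
J + S = -2639154904771 - 499016 = -2639155403787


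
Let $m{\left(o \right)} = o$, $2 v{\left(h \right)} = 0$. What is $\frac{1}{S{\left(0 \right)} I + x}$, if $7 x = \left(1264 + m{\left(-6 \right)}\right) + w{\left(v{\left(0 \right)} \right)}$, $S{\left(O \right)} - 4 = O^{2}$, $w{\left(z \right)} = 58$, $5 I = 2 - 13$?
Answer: $\frac{5}{896} \approx 0.0055804$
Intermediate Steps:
$v{\left(h \right)} = 0$ ($v{\left(h \right)} = \frac{1}{2} \cdot 0 = 0$)
$I = - \frac{11}{5}$ ($I = \frac{2 - 13}{5} = \frac{1}{5} \left(-11\right) = - \frac{11}{5} \approx -2.2$)
$S{\left(O \right)} = 4 + O^{2}$
$x = 188$ ($x = \frac{\left(1264 - 6\right) + 58}{7} = \frac{1258 + 58}{7} = \frac{1}{7} \cdot 1316 = 188$)
$\frac{1}{S{\left(0 \right)} I + x} = \frac{1}{\left(4 + 0^{2}\right) \left(- \frac{11}{5}\right) + 188} = \frac{1}{\left(4 + 0\right) \left(- \frac{11}{5}\right) + 188} = \frac{1}{4 \left(- \frac{11}{5}\right) + 188} = \frac{1}{- \frac{44}{5} + 188} = \frac{1}{\frac{896}{5}} = \frac{5}{896}$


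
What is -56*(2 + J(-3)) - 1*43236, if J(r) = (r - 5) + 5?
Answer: -43180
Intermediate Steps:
J(r) = r (J(r) = (-5 + r) + 5 = r)
-56*(2 + J(-3)) - 1*43236 = -56*(2 - 3) - 1*43236 = -56*(-1) - 43236 = 56 - 43236 = -43180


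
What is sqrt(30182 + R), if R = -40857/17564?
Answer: sqrt(2327562798281)/8782 ≈ 173.72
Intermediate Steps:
R = -40857/17564 (R = -40857*1/17564 = -40857/17564 ≈ -2.3262)
sqrt(30182 + R) = sqrt(30182 - 40857/17564) = sqrt(530075791/17564) = sqrt(2327562798281)/8782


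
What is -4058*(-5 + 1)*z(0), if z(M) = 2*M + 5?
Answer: 81160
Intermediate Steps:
z(M) = 5 + 2*M
-4058*(-5 + 1)*z(0) = -4058*(-5 + 1)*(5 + 2*0) = -(-16232)*(5 + 0) = -(-16232)*5 = -4058*(-20) = 81160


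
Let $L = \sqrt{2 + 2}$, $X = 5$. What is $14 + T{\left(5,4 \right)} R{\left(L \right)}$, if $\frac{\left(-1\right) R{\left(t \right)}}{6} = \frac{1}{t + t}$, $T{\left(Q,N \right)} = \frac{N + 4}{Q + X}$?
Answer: $\frac{64}{5} \approx 12.8$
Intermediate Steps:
$L = 2$ ($L = \sqrt{4} = 2$)
$T{\left(Q,N \right)} = \frac{4 + N}{5 + Q}$ ($T{\left(Q,N \right)} = \frac{N + 4}{Q + 5} = \frac{4 + N}{5 + Q}$)
$R{\left(t \right)} = - \frac{3}{t}$ ($R{\left(t \right)} = - \frac{6}{t + t} = - \frac{6}{2 t} = - 6 \frac{1}{2 t} = - \frac{3}{t}$)
$14 + T{\left(5,4 \right)} R{\left(L \right)} = 14 + \frac{4 + 4}{5 + 5} \left(- \frac{3}{2}\right) = 14 + \frac{1}{10} \cdot 8 \left(\left(-3\right) \frac{1}{2}\right) = 14 + \frac{1}{10} \cdot 8 \left(- \frac{3}{2}\right) = 14 + \frac{4}{5} \left(- \frac{3}{2}\right) = 14 - \frac{6}{5} = \frac{64}{5}$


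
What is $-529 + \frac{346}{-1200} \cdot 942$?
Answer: $- \frac{80061}{100} \approx -800.61$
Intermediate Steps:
$-529 + \frac{346}{-1200} \cdot 942 = -529 + 346 \left(- \frac{1}{1200}\right) 942 = -529 - \frac{27161}{100} = - \frac{80061}{100}$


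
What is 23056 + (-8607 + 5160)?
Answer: 19609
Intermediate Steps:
23056 + (-8607 + 5160) = 23056 - 3447 = 19609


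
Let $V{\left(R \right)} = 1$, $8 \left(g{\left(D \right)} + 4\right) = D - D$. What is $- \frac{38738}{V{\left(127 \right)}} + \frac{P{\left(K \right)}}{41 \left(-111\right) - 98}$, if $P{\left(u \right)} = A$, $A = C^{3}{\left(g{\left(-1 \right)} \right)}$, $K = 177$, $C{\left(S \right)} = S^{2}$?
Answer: $- \frac{180097058}{4649} \approx -38739.0$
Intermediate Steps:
$g{\left(D \right)} = -4$ ($g{\left(D \right)} = -4 + \frac{D - D}{8} = -4 + \frac{1}{8} \cdot 0 = -4 + 0 = -4$)
$A = 4096$ ($A = \left(\left(-4\right)^{2}\right)^{3} = 16^{3} = 4096$)
$P{\left(u \right)} = 4096$
$- \frac{38738}{V{\left(127 \right)}} + \frac{P{\left(K \right)}}{41 \left(-111\right) - 98} = - \frac{38738}{1} + \frac{4096}{41 \left(-111\right) - 98} = \left(-38738\right) 1 + \frac{4096}{-4551 - 98} = -38738 + \frac{4096}{-4649} = -38738 + 4096 \left(- \frac{1}{4649}\right) = -38738 - \frac{4096}{4649} = - \frac{180097058}{4649}$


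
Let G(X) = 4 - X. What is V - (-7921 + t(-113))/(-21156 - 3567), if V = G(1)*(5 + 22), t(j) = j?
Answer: 664843/8241 ≈ 80.675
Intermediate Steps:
V = 81 (V = (4 - 1*1)*(5 + 22) = (4 - 1)*27 = 3*27 = 81)
V - (-7921 + t(-113))/(-21156 - 3567) = 81 - (-7921 - 113)/(-21156 - 3567) = 81 - (-8034)/(-24723) = 81 - (-8034)*(-1)/24723 = 81 - 1*2678/8241 = 81 - 2678/8241 = 664843/8241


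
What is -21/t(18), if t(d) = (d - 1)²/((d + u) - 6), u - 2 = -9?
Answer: -105/289 ≈ -0.36332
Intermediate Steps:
u = -7 (u = 2 - 9 = -7)
t(d) = (-1 + d)²/(-13 + d) (t(d) = (d - 1)²/((d - 7) - 6) = (-1 + d)²/((-7 + d) - 6) = (-1 + d)²/(-13 + d))
-21/t(18) = -21*(-13 + 18)/(-1 + 18)² = -21/(17²/5) = -21/(289*(⅕)) = -21/289/5 = -21*5/289 = -105/289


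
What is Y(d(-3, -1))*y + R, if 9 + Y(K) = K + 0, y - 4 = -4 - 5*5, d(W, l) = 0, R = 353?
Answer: 578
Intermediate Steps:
y = -25 (y = 4 + (-4 - 5*5) = 4 + (-4 - 25) = 4 - 29 = -25)
Y(K) = -9 + K (Y(K) = -9 + (K + 0) = -9 + K)
Y(d(-3, -1))*y + R = (-9 + 0)*(-25) + 353 = -9*(-25) + 353 = 225 + 353 = 578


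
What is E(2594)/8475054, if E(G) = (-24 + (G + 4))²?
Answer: 1104246/1412509 ≈ 0.78176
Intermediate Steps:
E(G) = (-20 + G)² (E(G) = (-24 + (4 + G))² = (-20 + G)²)
E(2594)/8475054 = (-20 + 2594)²/8475054 = 2574²*(1/8475054) = 6625476*(1/8475054) = 1104246/1412509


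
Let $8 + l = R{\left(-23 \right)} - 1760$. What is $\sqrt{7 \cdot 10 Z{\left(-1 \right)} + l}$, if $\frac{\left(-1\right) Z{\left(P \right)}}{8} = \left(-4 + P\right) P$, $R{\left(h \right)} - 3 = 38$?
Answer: $3 i \sqrt{503} \approx 67.283 i$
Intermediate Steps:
$R{\left(h \right)} = 41$ ($R{\left(h \right)} = 3 + 38 = 41$)
$Z{\left(P \right)} = - 8 P \left(-4 + P\right)$ ($Z{\left(P \right)} = - 8 \left(-4 + P\right) P = - 8 P \left(-4 + P\right)$)
$l = -1727$ ($l = -8 + \left(41 - 1760\right) = -8 - 1719 = -1727$)
$\sqrt{7 \cdot 10 Z{\left(-1 \right)} + l} = \sqrt{7 \cdot 10 \cdot 8 \left(-1\right) \left(4 - -1\right) - 1727} = \sqrt{70 \cdot 8 \left(-1\right) \left(4 + 1\right) - 1727} = \sqrt{70 \cdot 8 \left(-1\right) 5 - 1727} = \sqrt{70 \left(-40\right) - 1727} = \sqrt{-2800 - 1727} = \sqrt{-4527} = 3 i \sqrt{503}$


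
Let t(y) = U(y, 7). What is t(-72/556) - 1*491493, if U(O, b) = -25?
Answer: -491518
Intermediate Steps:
t(y) = -25
t(-72/556) - 1*491493 = -25 - 1*491493 = -25 - 491493 = -491518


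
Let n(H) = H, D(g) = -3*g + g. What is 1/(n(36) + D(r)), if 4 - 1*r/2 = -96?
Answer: -1/364 ≈ -0.0027473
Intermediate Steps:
r = 200 (r = 8 - 2*(-96) = 8 + 192 = 200)
D(g) = -2*g
1/(n(36) + D(r)) = 1/(36 - 2*200) = 1/(36 - 400) = 1/(-364) = -1/364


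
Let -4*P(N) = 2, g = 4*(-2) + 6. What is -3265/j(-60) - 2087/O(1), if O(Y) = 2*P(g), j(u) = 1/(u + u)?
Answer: 393887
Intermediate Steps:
g = -2 (g = -8 + 6 = -2)
P(N) = -1/2 (P(N) = -1/4*2 = -1/2)
j(u) = 1/(2*u)
O(Y) = -1 (O(Y) = 2*(-1/2) = -1)
-3265/j(-60) - 2087/O(1) = -3265/((1/2)/(-60)) - 2087/(-1) = -3265/((1/2)*(-1/60)) - 2087*(-1) = -3265/(-1/120) + 2087 = -3265*(-120) + 2087 = 391800 + 2087 = 393887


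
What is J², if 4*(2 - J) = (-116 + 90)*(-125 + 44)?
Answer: 1100401/4 ≈ 2.7510e+5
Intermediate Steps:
J = -1049/2 (J = 2 - (-116 + 90)*(-125 + 44)/4 = 2 - (-13)*(-81)/2 = 2 - ¼*2106 = 2 - 1053/2 = -1049/2 ≈ -524.50)
J² = (-1049/2)² = 1100401/4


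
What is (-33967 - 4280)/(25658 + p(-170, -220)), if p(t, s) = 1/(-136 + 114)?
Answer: -841434/564475 ≈ -1.4906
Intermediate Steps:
p(t, s) = -1/22 (p(t, s) = 1/(-22) = -1/22)
(-33967 - 4280)/(25658 + p(-170, -220)) = (-33967 - 4280)/(25658 - 1/22) = -38247/564475/22 = -38247*22/564475 = -841434/564475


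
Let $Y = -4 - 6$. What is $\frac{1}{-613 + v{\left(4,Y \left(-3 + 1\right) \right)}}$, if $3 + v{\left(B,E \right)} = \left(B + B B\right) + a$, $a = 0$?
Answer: $- \frac{1}{596} \approx -0.0016779$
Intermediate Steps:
$Y = -10$ ($Y = -4 - 6 = -10$)
$v{\left(B,E \right)} = -3 + B + B^{2}$ ($v{\left(B,E \right)} = -3 + \left(\left(B + B B\right) + 0\right) = -3 + \left(\left(B + B^{2}\right) + 0\right) = -3 + \left(B + B^{2}\right) = -3 + B + B^{2}$)
$\frac{1}{-613 + v{\left(4,Y \left(-3 + 1\right) \right)}} = \frac{1}{-613 + \left(-3 + 4 + 4^{2}\right)} = \frac{1}{-613 + \left(-3 + 4 + 16\right)} = \frac{1}{-613 + 17} = \frac{1}{-596} = - \frac{1}{596}$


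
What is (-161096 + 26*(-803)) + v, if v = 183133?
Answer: 1159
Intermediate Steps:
(-161096 + 26*(-803)) + v = (-161096 + 26*(-803)) + 183133 = (-161096 - 20878) + 183133 = -181974 + 183133 = 1159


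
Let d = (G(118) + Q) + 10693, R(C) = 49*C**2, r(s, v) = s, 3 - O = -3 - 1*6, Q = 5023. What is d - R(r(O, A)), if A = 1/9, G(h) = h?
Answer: 8778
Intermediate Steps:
O = 12 (O = 3 - (-3 - 1*6) = 3 - (-3 - 6) = 3 - 1*(-9) = 3 + 9 = 12)
A = 1/9 ≈ 0.11111
d = 15834 (d = (118 + 5023) + 10693 = 5141 + 10693 = 15834)
d - R(r(O, A)) = 15834 - 49*12**2 = 15834 - 49*144 = 15834 - 1*7056 = 15834 - 7056 = 8778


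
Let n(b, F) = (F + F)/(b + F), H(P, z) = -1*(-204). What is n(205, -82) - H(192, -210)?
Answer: -616/3 ≈ -205.33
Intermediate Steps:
H(P, z) = 204
n(b, F) = 2*F/(F + b) (n(b, F) = (2*F)/(F + b) = 2*F/(F + b))
n(205, -82) - H(192, -210) = 2*(-82)/(-82 + 205) - 1*204 = 2*(-82)/123 - 204 = 2*(-82)*(1/123) - 204 = -4/3 - 204 = -616/3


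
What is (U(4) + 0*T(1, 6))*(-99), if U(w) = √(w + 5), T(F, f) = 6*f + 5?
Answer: -297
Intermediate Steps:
T(F, f) = 5 + 6*f
U(w) = √(5 + w)
(U(4) + 0*T(1, 6))*(-99) = (√(5 + 4) + 0*(5 + 6*6))*(-99) = (√9 + 0*(5 + 36))*(-99) = (3 + 0*41)*(-99) = (3 + 0)*(-99) = 3*(-99) = -297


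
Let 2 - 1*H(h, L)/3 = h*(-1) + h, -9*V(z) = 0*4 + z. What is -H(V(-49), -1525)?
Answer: -6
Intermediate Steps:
V(z) = -z/9 (V(z) = -(0*4 + z)/9 = -(0 + z)/9 = -z/9)
H(h, L) = 6 (H(h, L) = 6 - 3*(h*(-1) + h) = 6 - 3*(-h + h) = 6 - 3*0 = 6 + 0 = 6)
-H(V(-49), -1525) = -1*6 = -6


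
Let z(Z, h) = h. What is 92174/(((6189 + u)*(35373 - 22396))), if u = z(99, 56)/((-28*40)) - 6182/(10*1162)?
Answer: 1071061880/933168504409 ≈ 0.0011478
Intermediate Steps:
u = -6763/11620 (u = 56/((-28*40)) - 6182/(10*1162) = 56/(-1120) - 6182/11620 = 56*(-1/1120) - 6182*1/11620 = -1/20 - 3091/5810 = -6763/11620 ≈ -0.58201)
92174/(((6189 + u)*(35373 - 22396))) = 92174/(((6189 - 6763/11620)*(35373 - 22396))) = 92174/(((71909417/11620)*12977)) = 92174/(933168504409/11620) = 92174*(11620/933168504409) = 1071061880/933168504409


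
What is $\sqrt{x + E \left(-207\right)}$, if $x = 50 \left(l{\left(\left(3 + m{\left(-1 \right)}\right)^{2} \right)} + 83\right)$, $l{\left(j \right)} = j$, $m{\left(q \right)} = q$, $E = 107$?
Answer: $i \sqrt{17799} \approx 133.41 i$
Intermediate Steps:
$x = 4350$ ($x = 50 \left(\left(3 - 1\right)^{2} + 83\right) = 50 \left(2^{2} + 83\right) = 50 \left(4 + 83\right) = 50 \cdot 87 = 4350$)
$\sqrt{x + E \left(-207\right)} = \sqrt{4350 + 107 \left(-207\right)} = \sqrt{4350 - 22149} = \sqrt{-17799} = i \sqrt{17799}$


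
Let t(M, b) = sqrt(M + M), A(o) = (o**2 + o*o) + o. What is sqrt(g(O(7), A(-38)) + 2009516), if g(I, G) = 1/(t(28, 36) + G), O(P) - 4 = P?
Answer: sqrt(11454241202 + 8038064*sqrt(14))/(2*sqrt(1425 + sqrt(14))) ≈ 1417.6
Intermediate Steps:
A(o) = o + 2*o**2 (A(o) = (o**2 + o**2) + o = 2*o**2 + o = o + 2*o**2)
O(P) = 4 + P
t(M, b) = sqrt(2)*sqrt(M) (t(M, b) = sqrt(2*M) = sqrt(2)*sqrt(M))
g(I, G) = 1/(G + 2*sqrt(14)) (g(I, G) = 1/(sqrt(2)*sqrt(28) + G) = 1/(sqrt(2)*(2*sqrt(7)) + G) = 1/(2*sqrt(14) + G) = 1/(G + 2*sqrt(14)))
sqrt(g(O(7), A(-38)) + 2009516) = sqrt(1/(-38*(1 + 2*(-38)) + 2*sqrt(14)) + 2009516) = sqrt(1/(-38*(1 - 76) + 2*sqrt(14)) + 2009516) = sqrt(1/(-38*(-75) + 2*sqrt(14)) + 2009516) = sqrt(1/(2850 + 2*sqrt(14)) + 2009516) = sqrt(2009516 + 1/(2850 + 2*sqrt(14)))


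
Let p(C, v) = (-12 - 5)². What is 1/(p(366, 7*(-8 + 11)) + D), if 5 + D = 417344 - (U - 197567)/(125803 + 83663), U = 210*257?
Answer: 209466/87479010245 ≈ 2.3945e-6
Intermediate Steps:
U = 53970
p(C, v) = 289 (p(C, v) = (-17)² = 289)
D = 87418474571/209466 (D = -5 + (417344 - (53970 - 197567)/(125803 + 83663)) = -5 + (417344 - (-143597)/209466) = -5 + (417344 - 1*(-143597/209466)) = -5 + (417344 + 143597/209466) = -5 + 87419521901/209466 = 87418474571/209466 ≈ 4.1734e+5)
1/(p(366, 7*(-8 + 11)) + D) = 1/(289 + 87418474571/209466) = 1/(87479010245/209466) = 209466/87479010245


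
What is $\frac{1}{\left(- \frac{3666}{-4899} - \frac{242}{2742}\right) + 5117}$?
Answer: $\frac{2238843}{11457637400} \approx 0.0001954$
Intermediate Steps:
$\frac{1}{\left(- \frac{3666}{-4899} - \frac{242}{2742}\right) + 5117} = \frac{1}{\left(\left(-3666\right) \left(- \frac{1}{4899}\right) - \frac{121}{1371}\right) + 5117} = \frac{1}{\left(\frac{1222}{1633} - \frac{121}{1371}\right) + 5117} = \frac{1}{\frac{1477769}{2238843} + 5117} = \frac{1}{\frac{11457637400}{2238843}} = \frac{2238843}{11457637400}$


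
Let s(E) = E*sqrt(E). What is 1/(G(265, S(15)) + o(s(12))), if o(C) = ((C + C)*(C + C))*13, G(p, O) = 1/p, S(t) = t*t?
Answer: 265/23811841 ≈ 1.1129e-5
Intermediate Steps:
S(t) = t**2
s(E) = E**(3/2)
o(C) = 52*C**2 (o(C) = ((2*C)*(2*C))*13 = (4*C**2)*13 = 52*C**2)
1/(G(265, S(15)) + o(s(12))) = 1/(1/265 + 52*(12**(3/2))**2) = 1/(1/265 + 52*(24*sqrt(3))**2) = 1/(1/265 + 52*1728) = 1/(1/265 + 89856) = 1/(23811841/265) = 265/23811841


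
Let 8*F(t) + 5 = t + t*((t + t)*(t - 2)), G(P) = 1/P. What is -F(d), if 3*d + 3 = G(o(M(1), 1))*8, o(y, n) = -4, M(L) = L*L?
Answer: 365/108 ≈ 3.3796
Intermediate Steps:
M(L) = L²
d = -5/3 (d = -1 + (8/(-4))/3 = -1 + (-¼*8)/3 = -1 + (⅓)*(-2) = -1 - ⅔ = -5/3 ≈ -1.6667)
F(t) = -5/8 + t/8 + t²*(-2 + t)/4 (F(t) = -5/8 + (t + t*((t + t)*(t - 2)))/8 = -5/8 + (t + t*((2*t)*(-2 + t)))/8 = -5/8 + (t + t*(2*t*(-2 + t)))/8 = -5/8 + (t + 2*t²*(-2 + t))/8 = -5/8 + (t/8 + t²*(-2 + t)/4) = -5/8 + t/8 + t²*(-2 + t)/4)
-F(d) = -(-5/8 - (-5/3)²/2 + (-5/3)³/4 + (⅛)*(-5/3)) = -(-5/8 - ½*25/9 + (¼)*(-125/27) - 5/24) = -(-5/8 - 25/18 - 125/108 - 5/24) = -1*(-365/108) = 365/108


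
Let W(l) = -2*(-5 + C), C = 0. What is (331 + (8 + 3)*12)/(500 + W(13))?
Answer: 463/510 ≈ 0.90784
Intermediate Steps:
W(l) = 10 (W(l) = -2*(-5 + 0) = -2*(-5) = 10)
(331 + (8 + 3)*12)/(500 + W(13)) = (331 + (8 + 3)*12)/(500 + 10) = (331 + 11*12)/510 = (331 + 132)*(1/510) = 463*(1/510) = 463/510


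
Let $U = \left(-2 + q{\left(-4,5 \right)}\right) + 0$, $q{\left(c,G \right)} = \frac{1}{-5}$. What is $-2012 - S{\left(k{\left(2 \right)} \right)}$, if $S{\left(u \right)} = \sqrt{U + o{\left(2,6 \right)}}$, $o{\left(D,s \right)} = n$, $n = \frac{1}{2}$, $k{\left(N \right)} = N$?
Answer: $-2012 - \frac{i \sqrt{170}}{10} \approx -2012.0 - 1.3038 i$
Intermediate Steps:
$q{\left(c,G \right)} = - \frac{1}{5}$
$n = \frac{1}{2} \approx 0.5$
$o{\left(D,s \right)} = \frac{1}{2}$
$U = - \frac{11}{5}$ ($U = \left(-2 - \frac{1}{5}\right) + 0 = - \frac{11}{5} + 0 = - \frac{11}{5} \approx -2.2$)
$S{\left(u \right)} = \frac{i \sqrt{170}}{10}$ ($S{\left(u \right)} = \sqrt{- \frac{11}{5} + \frac{1}{2}} = \sqrt{- \frac{17}{10}} = \frac{i \sqrt{170}}{10}$)
$-2012 - S{\left(k{\left(2 \right)} \right)} = -2012 - \frac{i \sqrt{170}}{10}$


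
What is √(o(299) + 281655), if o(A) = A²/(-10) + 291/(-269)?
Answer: √1973384459990/2690 ≈ 522.22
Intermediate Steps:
o(A) = -291/269 - A²/10 (o(A) = A²*(-⅒) + 291*(-1/269) = -A²/10 - 291/269 = -291/269 - A²/10)
√(o(299) + 281655) = √((-291/269 - ⅒*299²) + 281655) = √((-291/269 - ⅒*89401) + 281655) = √((-291/269 - 89401/10) + 281655) = √(-24051779/2690 + 281655) = √(733600171/2690) = √1973384459990/2690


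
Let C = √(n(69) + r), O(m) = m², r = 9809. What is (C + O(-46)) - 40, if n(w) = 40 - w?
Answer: 2076 + 2*√2445 ≈ 2174.9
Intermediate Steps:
C = 2*√2445 (C = √((40 - 1*69) + 9809) = √((40 - 69) + 9809) = √(-29 + 9809) = √9780 = 2*√2445 ≈ 98.894)
(C + O(-46)) - 40 = (2*√2445 + (-46)²) - 40 = (2*√2445 + 2116) - 40 = (2116 + 2*√2445) - 40 = 2076 + 2*√2445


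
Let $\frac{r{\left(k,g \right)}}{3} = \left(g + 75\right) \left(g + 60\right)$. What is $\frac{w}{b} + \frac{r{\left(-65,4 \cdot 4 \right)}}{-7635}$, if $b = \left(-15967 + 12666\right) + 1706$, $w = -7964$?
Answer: $\frac{167952}{73805} \approx 2.2756$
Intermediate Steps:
$r{\left(k,g \right)} = 3 \left(60 + g\right) \left(75 + g\right)$ ($r{\left(k,g \right)} = 3 \left(g + 75\right) \left(g + 60\right) = 3 \left(75 + g\right) \left(60 + g\right) = 3 \left(60 + g\right) \left(75 + g\right)$)
$b = -1595$ ($b = -3301 + 1706 = -1595$)
$\frac{w}{b} + \frac{r{\left(-65,4 \cdot 4 \right)}}{-7635} = - \frac{7964}{-1595} + \frac{13500 + 3 \left(4 \cdot 4\right)^{2} + 405 \cdot 4 \cdot 4}{-7635} = \left(-7964\right) \left(- \frac{1}{1595}\right) + \left(13500 + 3 \cdot 16^{2} + 405 \cdot 16\right) \left(- \frac{1}{7635}\right) = \frac{724}{145} + \left(13500 + 3 \cdot 256 + 6480\right) \left(- \frac{1}{7635}\right) = \frac{724}{145} + \left(13500 + 768 + 6480\right) \left(- \frac{1}{7635}\right) = \frac{724}{145} + 20748 \left(- \frac{1}{7635}\right) = \frac{724}{145} - \frac{6916}{2545} = \frac{167952}{73805}$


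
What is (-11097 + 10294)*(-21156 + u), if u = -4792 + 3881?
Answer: 17719801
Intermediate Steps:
u = -911
(-11097 + 10294)*(-21156 + u) = (-11097 + 10294)*(-21156 - 911) = -803*(-22067) = 17719801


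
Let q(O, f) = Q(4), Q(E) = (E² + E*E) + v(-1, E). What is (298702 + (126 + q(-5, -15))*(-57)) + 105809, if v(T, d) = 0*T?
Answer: 395505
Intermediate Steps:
v(T, d) = 0
Q(E) = 2*E² (Q(E) = (E² + E*E) + 0 = (E² + E²) + 0 = 2*E² + 0 = 2*E²)
q(O, f) = 32 (q(O, f) = 2*4² = 2*16 = 32)
(298702 + (126 + q(-5, -15))*(-57)) + 105809 = (298702 + (126 + 32)*(-57)) + 105809 = (298702 + 158*(-57)) + 105809 = (298702 - 9006) + 105809 = 289696 + 105809 = 395505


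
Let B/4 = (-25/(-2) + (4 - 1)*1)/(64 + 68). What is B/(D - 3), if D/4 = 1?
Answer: 31/66 ≈ 0.46970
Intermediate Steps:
D = 4 (D = 4*1 = 4)
B = 31/66 (B = 4*((-25/(-2) + (4 - 1)*1)/(64 + 68)) = 4*((-25*(-½) + 3*1)/132) = 4*((25/2 + 3)*(1/132)) = 4*((31/2)*(1/132)) = 4*(31/264) = 31/66 ≈ 0.46970)
B/(D - 3) = (31/66)/(4 - 3) = (31/66)/1 = 1*(31/66) = 31/66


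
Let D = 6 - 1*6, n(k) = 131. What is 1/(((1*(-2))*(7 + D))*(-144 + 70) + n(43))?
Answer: 1/1167 ≈ 0.00085690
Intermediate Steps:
D = 0 (D = 6 - 6 = 0)
1/(((1*(-2))*(7 + D))*(-144 + 70) + n(43)) = 1/(((1*(-2))*(7 + 0))*(-144 + 70) + 131) = 1/(-2*7*(-74) + 131) = 1/(-14*(-74) + 131) = 1/(1036 + 131) = 1/1167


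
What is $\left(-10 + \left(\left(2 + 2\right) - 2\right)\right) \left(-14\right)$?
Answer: $112$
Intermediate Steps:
$\left(-10 + \left(\left(2 + 2\right) - 2\right)\right) \left(-14\right) = \left(-10 + \left(4 - 2\right)\right) \left(-14\right) = \left(-10 + 2\right) \left(-14\right) = \left(-8\right) \left(-14\right) = 112$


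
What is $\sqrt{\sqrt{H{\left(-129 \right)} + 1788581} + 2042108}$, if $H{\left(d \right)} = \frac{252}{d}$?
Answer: $\frac{\sqrt{3775857692 + 43 \sqrt{3307082657}}}{43} \approx 1429.5$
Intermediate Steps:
$\sqrt{\sqrt{H{\left(-129 \right)} + 1788581} + 2042108} = \sqrt{\sqrt{\frac{252}{-129} + 1788581} + 2042108} = \sqrt{\sqrt{252 \left(- \frac{1}{129}\right) + 1788581} + 2042108} = \sqrt{\sqrt{- \frac{84}{43} + 1788581} + 2042108} = \sqrt{\sqrt{\frac{76908899}{43}} + 2042108} = \sqrt{\frac{\sqrt{3307082657}}{43} + 2042108} = \sqrt{2042108 + \frac{\sqrt{3307082657}}{43}}$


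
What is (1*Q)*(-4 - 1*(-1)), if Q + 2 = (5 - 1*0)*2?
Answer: -24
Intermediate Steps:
Q = 8 (Q = -2 + (5 - 1*0)*2 = -2 + (5 + 0)*2 = -2 + 5*2 = -2 + 10 = 8)
(1*Q)*(-4 - 1*(-1)) = (1*8)*(-4 - 1*(-1)) = 8*(-4 + 1) = 8*(-3) = -24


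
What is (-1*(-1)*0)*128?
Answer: 0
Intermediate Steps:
(-1*(-1)*0)*128 = (1*0)*128 = 0*128 = 0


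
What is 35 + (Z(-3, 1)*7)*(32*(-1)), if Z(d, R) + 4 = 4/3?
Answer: 1897/3 ≈ 632.33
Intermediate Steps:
Z(d, R) = -8/3 (Z(d, R) = -4 + 4/3 = -8/3)
35 + (Z(-3, 1)*7)*(32*(-1)) = 35 + (-8/3*7)*(32*(-1)) = 35 - 56/3*(-32) = 35 + 1792/3 = 1897/3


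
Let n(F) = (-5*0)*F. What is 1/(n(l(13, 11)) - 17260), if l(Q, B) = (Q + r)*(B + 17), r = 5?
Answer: -1/17260 ≈ -5.7937e-5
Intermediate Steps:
l(Q, B) = (5 + Q)*(17 + B) (l(Q, B) = (Q + 5)*(B + 17) = (5 + Q)*(17 + B))
n(F) = 0 (n(F) = 0*F = 0)
1/(n(l(13, 11)) - 17260) = 1/(0 - 17260) = 1/(-17260) = -1/17260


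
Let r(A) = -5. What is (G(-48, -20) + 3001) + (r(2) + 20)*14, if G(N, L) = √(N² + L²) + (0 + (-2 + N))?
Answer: 3213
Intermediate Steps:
G(N, L) = -2 + N + √(L² + N²) (G(N, L) = √(L² + N²) + (-2 + N) = -2 + N + √(L² + N²))
(G(-48, -20) + 3001) + (r(2) + 20)*14 = ((-2 - 48 + √((-20)² + (-48)²)) + 3001) + (-5 + 20)*14 = ((-2 - 48 + √(400 + 2304)) + 3001) + 15*14 = ((-2 - 48 + √2704) + 3001) + 210 = ((-2 - 48 + 52) + 3001) + 210 = (2 + 3001) + 210 = 3003 + 210 = 3213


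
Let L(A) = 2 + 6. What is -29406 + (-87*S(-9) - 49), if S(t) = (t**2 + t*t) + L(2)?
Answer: -44245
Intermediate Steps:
L(A) = 8
S(t) = 8 + 2*t**2 (S(t) = (t**2 + t*t) + 8 = (t**2 + t**2) + 8 = 2*t**2 + 8 = 8 + 2*t**2)
-29406 + (-87*S(-9) - 49) = -29406 + (-87*(8 + 2*(-9)**2) - 49) = -29406 + (-87*(8 + 2*81) - 49) = -29406 + (-87*(8 + 162) - 49) = -29406 + (-87*170 - 49) = -29406 + (-14790 - 49) = -29406 - 14839 = -44245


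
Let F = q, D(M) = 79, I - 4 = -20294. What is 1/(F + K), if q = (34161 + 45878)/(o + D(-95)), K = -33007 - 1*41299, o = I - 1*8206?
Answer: -28417/2111633641 ≈ -1.3457e-5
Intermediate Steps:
I = -20290 (I = 4 - 20294 = -20290)
o = -28496 (o = -20290 - 1*8206 = -20290 - 8206 = -28496)
K = -74306 (K = -33007 - 41299 = -74306)
q = -80039/28417 (q = (34161 + 45878)/(-28496 + 79) = 80039/(-28417) = 80039*(-1/28417) = -80039/28417 ≈ -2.8166)
F = -80039/28417 ≈ -2.8166
1/(F + K) = 1/(-80039/28417 - 74306) = 1/(-2111633641/28417) = -28417/2111633641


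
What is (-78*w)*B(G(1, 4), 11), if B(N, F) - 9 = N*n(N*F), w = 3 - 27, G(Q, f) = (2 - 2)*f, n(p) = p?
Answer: 16848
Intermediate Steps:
G(Q, f) = 0 (G(Q, f) = 0*f = 0)
w = -24
B(N, F) = 9 + F*N² (B(N, F) = 9 + N*(N*F) = 9 + N*(F*N) = 9 + F*N²)
(-78*w)*B(G(1, 4), 11) = (-78*(-24))*(9 + 11*0²) = 1872*(9 + 11*0) = 1872*(9 + 0) = 1872*9 = 16848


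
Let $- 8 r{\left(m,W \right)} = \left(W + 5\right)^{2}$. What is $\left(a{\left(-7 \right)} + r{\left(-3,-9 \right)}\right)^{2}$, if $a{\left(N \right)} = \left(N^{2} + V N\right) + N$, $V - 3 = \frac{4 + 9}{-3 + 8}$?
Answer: $\frac{16}{25} \approx 0.64$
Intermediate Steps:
$V = \frac{28}{5}$ ($V = 3 + \frac{4 + 9}{-3 + 8} = 3 + \frac{13}{5} = \frac{28}{5} \approx 5.6$)
$r{\left(m,W \right)} = - \frac{\left(5 + W\right)^{2}}{8}$ ($r{\left(m,W \right)} = - \frac{\left(W + 5\right)^{2}}{8} = - \frac{\left(5 + W\right)^{2}}{8}$)
$a{\left(N \right)} = N^{2} + \frac{33 N}{5}$ ($a{\left(N \right)} = \left(N^{2} + \frac{28 N}{5}\right) + N = N^{2} + \frac{33 N}{5}$)
$\left(a{\left(-7 \right)} + r{\left(-3,-9 \right)}\right)^{2} = \left(\frac{1}{5} \left(-7\right) \left(33 + 5 \left(-7\right)\right) - \frac{\left(5 - 9\right)^{2}}{8}\right)^{2} = \left(\frac{1}{5} \left(-7\right) \left(33 - 35\right) - \frac{\left(-4\right)^{2}}{8}\right)^{2} = \left(\frac{1}{5} \left(-7\right) \left(-2\right) - 2\right)^{2} = \left(\frac{14}{5} - 2\right)^{2} = \left(\frac{4}{5}\right)^{2} = \frac{16}{25}$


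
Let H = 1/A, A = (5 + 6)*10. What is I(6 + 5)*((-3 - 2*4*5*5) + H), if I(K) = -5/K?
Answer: 22329/242 ≈ 92.269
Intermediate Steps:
A = 110 (A = 11*10 = 110)
H = 1/110 ≈ 0.0090909
I(6 + 5)*((-3 - 2*4*5*5) + H) = (-5/(6 + 5))*((-3 - 2*4*5*5) + 1/110) = (-5/11)*((-3 - 40*5) + 1/110) = (-5*1/11)*((-3 - 2*100) + 1/110) = -5*((-3 - 200) + 1/110)/11 = -5*(-203 + 1/110)/11 = -5/11*(-22329/110) = 22329/242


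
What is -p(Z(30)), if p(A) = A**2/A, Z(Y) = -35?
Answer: 35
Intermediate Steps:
p(A) = A
-p(Z(30)) = -1*(-35) = 35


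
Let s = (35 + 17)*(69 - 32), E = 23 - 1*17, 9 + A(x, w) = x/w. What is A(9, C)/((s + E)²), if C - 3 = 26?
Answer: -63/27005525 ≈ -2.3329e-6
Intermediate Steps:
C = 29 (C = 3 + 26 = 29)
A(x, w) = -9 + x/w
E = 6 (E = 23 - 17 = 6)
s = 1924 (s = 52*37 = 1924)
A(9, C)/((s + E)²) = (-9 + 9/29)/((1924 + 6)²) = (-9 + 9*(1/29))/(1930²) = (-9 + 9/29)/3724900 = -252/29*1/3724900 = -63/27005525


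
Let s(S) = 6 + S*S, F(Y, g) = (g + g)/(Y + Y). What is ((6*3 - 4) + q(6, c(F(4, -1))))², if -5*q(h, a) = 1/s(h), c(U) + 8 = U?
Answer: 8637721/44100 ≈ 195.87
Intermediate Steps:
F(Y, g) = g/Y (F(Y, g) = (2*g)/((2*Y)) = (2*g)*(1/(2*Y)) = g/Y)
s(S) = 6 + S²
c(U) = -8 + U
q(h, a) = -1/(5*(6 + h²))
((6*3 - 4) + q(6, c(F(4, -1))))² = ((6*3 - 4) - 1/(30 + 5*6²))² = ((18 - 4) - 1/(30 + 5*36))² = (14 - 1/(30 + 180))² = (14 - 1/210)² = (2939/210)² = 8637721/44100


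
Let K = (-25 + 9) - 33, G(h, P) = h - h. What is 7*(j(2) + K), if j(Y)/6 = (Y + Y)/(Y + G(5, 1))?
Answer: -259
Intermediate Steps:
G(h, P) = 0
j(Y) = 12 (j(Y) = 6*((Y + Y)/(Y + 0)) = 6*((2*Y)/Y) = 6*2 = 12)
K = -49 (K = -16 - 33 = -49)
7*(j(2) + K) = 7*(12 - 49) = 7*(-37) = -259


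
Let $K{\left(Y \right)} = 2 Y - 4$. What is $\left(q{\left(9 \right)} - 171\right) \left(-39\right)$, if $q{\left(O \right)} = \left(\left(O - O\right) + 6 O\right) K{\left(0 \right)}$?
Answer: $15093$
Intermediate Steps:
$K{\left(Y \right)} = -4 + 2 Y$
$q{\left(O \right)} = - 24 O$ ($q{\left(O \right)} = \left(\left(O - O\right) + 6 O\right) \left(-4 + 2 \cdot 0\right) = \left(0 + 6 O\right) \left(-4 + 0\right) = 6 O \left(-4\right) = - 24 O$)
$\left(q{\left(9 \right)} - 171\right) \left(-39\right) = \left(\left(-24\right) 9 - 171\right) \left(-39\right) = \left(-216 - 171\right) \left(-39\right) = \left(-387\right) \left(-39\right) = 15093$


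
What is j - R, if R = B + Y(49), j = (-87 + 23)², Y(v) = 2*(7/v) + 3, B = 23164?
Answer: -133499/7 ≈ -19071.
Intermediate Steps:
Y(v) = 3 + 14/v (Y(v) = 14/v + 3 = 3 + 14/v)
j = 4096 (j = (-64)² = 4096)
R = 162171/7 (R = 23164 + (3 + 14/49) = 23164 + (3 + 14*(1/49)) = 23164 + (3 + 2/7) = 23164 + 23/7 = 162171/7 ≈ 23167.)
j - R = 4096 - 1*162171/7 = 4096 - 162171/7 = -133499/7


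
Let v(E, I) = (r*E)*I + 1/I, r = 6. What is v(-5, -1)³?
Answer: 24389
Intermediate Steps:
v(E, I) = 1/I + 6*E*I (v(E, I) = (6*E)*I + 1/I = 6*E*I + 1/I = 1/I + 6*E*I)
v(-5, -1)³ = (1/(-1) + 6*(-5)*(-1))³ = (-1 + 30)³ = 29³ = 24389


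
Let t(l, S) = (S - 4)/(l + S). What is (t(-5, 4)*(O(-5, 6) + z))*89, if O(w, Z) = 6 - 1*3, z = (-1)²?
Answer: 0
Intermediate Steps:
z = 1
O(w, Z) = 3 (O(w, Z) = 6 - 3 = 3)
t(l, S) = (-4 + S)/(S + l)
(t(-5, 4)*(O(-5, 6) + z))*89 = (((-4 + 4)/(4 - 5))*(3 + 1))*89 = ((0/(-1))*4)*89 = (-1*0*4)*89 = (0*4)*89 = 0*89 = 0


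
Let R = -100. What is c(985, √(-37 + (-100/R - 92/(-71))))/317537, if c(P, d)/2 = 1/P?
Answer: 2/312773945 ≈ 6.3944e-9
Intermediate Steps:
c(P, d) = 2/P
c(985, √(-37 + (-100/R - 92/(-71))))/317537 = (2/985)/317537 = (2*(1/985))*(1/317537) = (2/985)*(1/317537) = 2/312773945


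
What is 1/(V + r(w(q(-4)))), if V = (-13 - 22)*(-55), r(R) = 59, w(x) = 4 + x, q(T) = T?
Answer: 1/1984 ≈ 0.00050403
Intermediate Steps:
V = 1925 (V = -35*(-55) = 1925)
1/(V + r(w(q(-4)))) = 1/(1925 + 59) = 1/1984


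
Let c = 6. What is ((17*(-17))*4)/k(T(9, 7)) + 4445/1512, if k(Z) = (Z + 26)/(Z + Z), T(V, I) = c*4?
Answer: -5976829/5400 ≈ -1106.8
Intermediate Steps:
T(V, I) = 24 (T(V, I) = 6*4 = 24)
k(Z) = (26 + Z)/(2*Z) (k(Z) = (26 + Z)/((2*Z)) = (26 + Z)*(1/(2*Z)) = (26 + Z)/(2*Z))
((17*(-17))*4)/k(T(9, 7)) + 4445/1512 = ((17*(-17))*4)/(((1/2)*(26 + 24)/24)) + 4445/1512 = (-289*4)/(((1/2)*(1/24)*50)) + 4445*(1/1512) = -1156/25/24 + 635/216 = -1156*24/25 + 635/216 = -27744/25 + 635/216 = -5976829/5400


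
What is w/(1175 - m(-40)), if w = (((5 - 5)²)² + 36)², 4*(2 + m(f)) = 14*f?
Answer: 432/439 ≈ 0.98405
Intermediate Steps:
m(f) = -2 + 7*f/2 (m(f) = -2 + (14*f)/4 = -2 + 7*f/2)
w = 1296 (w = ((0²)² + 36)² = (0² + 36)² = (0 + 36)² = 36² = 1296)
w/(1175 - m(-40)) = 1296/(1175 - (-2 + (7/2)*(-40))) = 1296/(1175 - (-2 - 140)) = 1296/(1175 - 1*(-142)) = 1296/(1175 + 142) = 1296/1317 = 1296*(1/1317) = 432/439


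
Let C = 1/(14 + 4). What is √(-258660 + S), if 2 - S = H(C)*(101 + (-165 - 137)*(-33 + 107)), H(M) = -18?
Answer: 4*I*√41194 ≈ 811.85*I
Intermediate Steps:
C = 1/18 ≈ 0.055556
S = -400444 (S = 2 - (-18)*(101 + (-165 - 137)*(-33 + 107)) = 2 - (-18)*(101 - 302*74) = 2 - (-18)*(101 - 22348) = 2 - (-18)*(-22247) = 2 - 1*400446 = 2 - 400446 = -400444)
√(-258660 + S) = √(-258660 - 400444) = √(-659104) = 4*I*√41194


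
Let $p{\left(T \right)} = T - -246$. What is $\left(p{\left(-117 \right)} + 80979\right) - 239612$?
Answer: $-158504$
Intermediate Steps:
$p{\left(T \right)} = 246 + T$ ($p{\left(T \right)} = T + 246 = 246 + T$)
$\left(p{\left(-117 \right)} + 80979\right) - 239612 = \left(\left(246 - 117\right) + 80979\right) - 239612 = \left(129 + 80979\right) - 239612 = 81108 - 239612 = -158504$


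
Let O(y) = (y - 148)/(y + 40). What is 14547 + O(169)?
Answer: 3040344/209 ≈ 14547.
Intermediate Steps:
O(y) = (-148 + y)/(40 + y)
14547 + O(169) = 14547 + (-148 + 169)/(40 + 169) = 14547 + 21/209 = 3040344/209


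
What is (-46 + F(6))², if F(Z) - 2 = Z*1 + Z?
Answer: 1024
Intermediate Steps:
F(Z) = 2 + 2*Z (F(Z) = 2 + (Z*1 + Z) = 2 + (Z + Z) = 2 + 2*Z)
(-46 + F(6))² = (-46 + (2 + 2*6))² = (-46 + (2 + 12))² = (-46 + 14)² = (-32)² = 1024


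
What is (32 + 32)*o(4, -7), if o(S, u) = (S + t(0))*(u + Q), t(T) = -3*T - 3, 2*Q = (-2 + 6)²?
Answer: 64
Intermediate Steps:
Q = 8 (Q = (-2 + 6)²/2 = (½)*4² = (½)*16 = 8)
t(T) = -3 - 3*T
o(S, u) = (-3 + S)*(8 + u) (o(S, u) = (S + (-3 - 3*0))*(u + 8) = (S + (-3 + 0))*(8 + u) = (S - 3)*(8 + u) = (-3 + S)*(8 + u))
(32 + 32)*o(4, -7) = (32 + 32)*(-24 - 3*(-7) + 8*4 + 4*(-7)) = 64*(-24 + 21 + 32 - 28) = 64*1 = 64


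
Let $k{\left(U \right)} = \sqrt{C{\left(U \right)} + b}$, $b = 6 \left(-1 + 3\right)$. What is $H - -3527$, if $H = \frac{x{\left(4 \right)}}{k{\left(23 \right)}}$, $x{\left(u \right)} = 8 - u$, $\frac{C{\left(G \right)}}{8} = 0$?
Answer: $3527 + \frac{2 \sqrt{3}}{3} \approx 3528.2$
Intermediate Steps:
$C{\left(G \right)} = 0$ ($C{\left(G \right)} = 8 \cdot 0 = 0$)
$b = 12$ ($b = 6 \cdot 2 = 12$)
$k{\left(U \right)} = 2 \sqrt{3}$ ($k{\left(U \right)} = \sqrt{0 + 12} = \sqrt{12} = 2 \sqrt{3}$)
$H = \frac{2 \sqrt{3}}{3}$ ($H = \frac{8 - 4}{2 \sqrt{3}} = \left(8 - 4\right) \frac{\sqrt{3}}{6} = 4 \frac{\sqrt{3}}{6} = \frac{2 \sqrt{3}}{3} \approx 1.1547$)
$H - -3527 = \frac{2 \sqrt{3}}{3} - -3527 = \frac{2 \sqrt{3}}{3} + 3527 = 3527 + \frac{2 \sqrt{3}}{3}$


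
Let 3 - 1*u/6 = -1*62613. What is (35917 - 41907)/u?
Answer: -2995/187848 ≈ -0.015944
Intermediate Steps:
u = 375696 (u = 18 - (-6)*62613 = 18 - 6*(-62613) = 18 + 375678 = 375696)
(35917 - 41907)/u = (35917 - 41907)/375696 = -5990*1/375696 = -2995/187848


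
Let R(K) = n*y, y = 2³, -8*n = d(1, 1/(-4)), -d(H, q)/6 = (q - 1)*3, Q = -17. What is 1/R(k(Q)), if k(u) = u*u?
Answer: -2/45 ≈ -0.044444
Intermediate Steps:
d(H, q) = 18 - 18*q (d(H, q) = -6*(q - 1)*3 = -6*(-1 + q)*3 = -6*(-3 + 3*q) = 18 - 18*q)
n = -45/16 (n = -(18 - 18/(-4))/8 = -(18 - 18*(-¼))/8 = -(18 + 9/2)/8 = -⅛*45/2 = -45/16 ≈ -2.8125)
y = 8
k(u) = u²
R(K) = -45/2 (R(K) = -45/16*8 = -45/2)
1/R(k(Q)) = 1/(-45/2) = -2/45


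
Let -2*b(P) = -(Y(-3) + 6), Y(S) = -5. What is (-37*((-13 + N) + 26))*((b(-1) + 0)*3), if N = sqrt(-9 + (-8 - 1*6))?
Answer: -1443/2 - 111*I*sqrt(23)/2 ≈ -721.5 - 266.17*I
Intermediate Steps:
N = I*sqrt(23) (N = sqrt(-9 + (-8 - 6)) = sqrt(-9 - 14) = sqrt(-23) = I*sqrt(23) ≈ 4.7958*I)
b(P) = 1/2 (b(P) = -(-1)*(-5 + 6)/2 = -(-1)/2 = -1/2*(-1) = 1/2)
(-37*((-13 + N) + 26))*((b(-1) + 0)*3) = (-37*((-13 + I*sqrt(23)) + 26))*((1/2 + 0)*3) = (-37*(13 + I*sqrt(23)))*((1/2)*3) = (-481 - 37*I*sqrt(23))*(3/2) = -1443/2 - 111*I*sqrt(23)/2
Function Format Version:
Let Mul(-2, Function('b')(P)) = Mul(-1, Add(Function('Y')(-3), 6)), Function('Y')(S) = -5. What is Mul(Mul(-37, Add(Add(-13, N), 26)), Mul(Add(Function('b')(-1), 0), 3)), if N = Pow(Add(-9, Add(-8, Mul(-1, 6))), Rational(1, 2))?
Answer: Add(Rational(-1443, 2), Mul(Rational(-111, 2), I, Pow(23, Rational(1, 2)))) ≈ Add(-721.50, Mul(-266.17, I))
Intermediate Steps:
N = Mul(I, Pow(23, Rational(1, 2))) (N = Pow(Add(-9, Add(-8, -6)), Rational(1, 2)) = Pow(Add(-9, -14), Rational(1, 2)) = Pow(-23, Rational(1, 2)) = Mul(I, Pow(23, Rational(1, 2))) ≈ Mul(4.7958, I))
Function('b')(P) = Rational(1, 2) (Function('b')(P) = Mul(Rational(-1, 2), Mul(-1, Add(-5, 6))) = Mul(Rational(-1, 2), Mul(-1, 1)) = Mul(Rational(-1, 2), -1) = Rational(1, 2))
Mul(Mul(-37, Add(Add(-13, N), 26)), Mul(Add(Function('b')(-1), 0), 3)) = Mul(Mul(-37, Add(Add(-13, Mul(I, Pow(23, Rational(1, 2)))), 26)), Mul(Add(Rational(1, 2), 0), 3)) = Mul(Mul(-37, Add(13, Mul(I, Pow(23, Rational(1, 2))))), Mul(Rational(1, 2), 3)) = Mul(Add(-481, Mul(-37, I, Pow(23, Rational(1, 2)))), Rational(3, 2)) = Add(Rational(-1443, 2), Mul(Rational(-111, 2), I, Pow(23, Rational(1, 2))))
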